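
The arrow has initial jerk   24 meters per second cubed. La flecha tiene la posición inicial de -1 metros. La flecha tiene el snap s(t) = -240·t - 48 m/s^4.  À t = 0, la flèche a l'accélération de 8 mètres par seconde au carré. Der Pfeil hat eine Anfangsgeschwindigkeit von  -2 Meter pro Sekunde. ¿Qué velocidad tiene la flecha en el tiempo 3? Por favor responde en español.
Para resolver esto, necesitamos tomar 3 integrales de nuestra ecuación del snap s(t) = -240·t - 48. La antiderivada del snap, con j(0) = 24, da la sacudida: j(t) = -120·t^2 - 48·t + 24. La integral de la sacudida es la aceleración. Usando a(0) = 8, obtenemos a(t) = -40·t^3 - 24·t^2 + 24·t + 8. La integral de la aceleración, con v(0) = -2, da la velocidad: v(t) = -10·t^4 - 8·t^3 + 12·t^2 + 8·t - 2. Tenemos la velocidad v(t) = -10·t^4 - 8·t^3 + 12·t^2 + 8·t - 2. Sustituyendo t = 3: v(3) = -896.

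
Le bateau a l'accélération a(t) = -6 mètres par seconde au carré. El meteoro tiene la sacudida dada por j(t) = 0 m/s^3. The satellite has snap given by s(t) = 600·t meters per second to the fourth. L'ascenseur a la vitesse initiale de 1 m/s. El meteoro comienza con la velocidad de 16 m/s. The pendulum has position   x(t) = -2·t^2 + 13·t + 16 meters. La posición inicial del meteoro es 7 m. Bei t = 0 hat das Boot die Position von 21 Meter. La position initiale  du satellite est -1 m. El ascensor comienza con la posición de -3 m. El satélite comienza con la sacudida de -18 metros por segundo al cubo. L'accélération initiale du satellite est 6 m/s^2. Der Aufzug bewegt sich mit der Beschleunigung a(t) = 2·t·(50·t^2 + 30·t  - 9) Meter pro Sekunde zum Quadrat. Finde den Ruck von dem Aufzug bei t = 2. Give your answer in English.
Starting from acceleration a(t) = 2·t·(50·t^2 + 30·t - 9), we take 1 derivative. Differentiating acceleration, we get jerk: j(t) = 100·t^2 + 2·t·(100·t + 30) + 60·t - 18. From the given jerk equation j(t) = 100·t^2 + 2·t·(100·t + 30) + 60·t - 18, we substitute t = 2 to get j = 1422.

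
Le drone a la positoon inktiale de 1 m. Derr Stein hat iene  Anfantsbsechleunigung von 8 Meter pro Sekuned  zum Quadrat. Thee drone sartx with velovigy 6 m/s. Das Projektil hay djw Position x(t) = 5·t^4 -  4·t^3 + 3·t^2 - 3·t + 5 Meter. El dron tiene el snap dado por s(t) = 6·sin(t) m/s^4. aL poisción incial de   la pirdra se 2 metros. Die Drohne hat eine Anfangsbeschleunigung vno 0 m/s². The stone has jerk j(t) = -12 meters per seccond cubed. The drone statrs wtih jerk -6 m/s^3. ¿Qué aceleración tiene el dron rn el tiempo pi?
Partiendo del snap s(t) = 6·sin(t), tomamos 2 antiderivadas. La integral del snap, con j(0) = -6, da la sacudida: j(t) = -6·cos(t). La integral de la sacudida es la aceleración. Usando a(0) = 0, obtenemos a(t) = -6·sin(t). De la ecuación de la aceleración a(t) = -6·sin(t), sustituimos t = pi para obtener a = 0.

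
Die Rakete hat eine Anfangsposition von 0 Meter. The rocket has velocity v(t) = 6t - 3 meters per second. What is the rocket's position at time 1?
We must find the integral of our velocity equation v(t) = 6·t - 3 1 time. The integral of velocity is position. Using x(0) = 0, we get x(t) = 3·t^2 - 3·t. We have position x(t) = 3·t^2 - 3·t. Substituting t = 1: x(1) = 0.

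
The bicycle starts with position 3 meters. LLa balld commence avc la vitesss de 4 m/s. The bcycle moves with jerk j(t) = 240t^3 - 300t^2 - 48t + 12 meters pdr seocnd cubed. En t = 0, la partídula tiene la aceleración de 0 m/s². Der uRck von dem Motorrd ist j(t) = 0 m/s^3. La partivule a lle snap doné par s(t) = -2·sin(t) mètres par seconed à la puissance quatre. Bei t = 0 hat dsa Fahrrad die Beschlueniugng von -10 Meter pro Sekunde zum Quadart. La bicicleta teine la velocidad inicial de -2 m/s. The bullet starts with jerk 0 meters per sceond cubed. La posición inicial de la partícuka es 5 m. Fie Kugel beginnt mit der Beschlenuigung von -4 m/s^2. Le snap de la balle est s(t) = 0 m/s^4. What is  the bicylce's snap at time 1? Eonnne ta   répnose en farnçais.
Nous devons dériver notre équation du jerk j(t) = 240·t^3 - 300·t^2 - 48·t + 12 1 fois. La dérivée du jerk donne le snap: s(t) = 720·t^2 - 600·t - 48. De l'équation du snap s(t) = 720·t^2 - 600·t - 48, nous substituons t = 1 pour obtenir s = 72.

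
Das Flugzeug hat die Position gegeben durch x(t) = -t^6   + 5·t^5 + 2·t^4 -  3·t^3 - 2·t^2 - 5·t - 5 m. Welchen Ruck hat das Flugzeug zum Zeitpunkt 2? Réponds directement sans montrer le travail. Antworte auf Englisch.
j(2) = 318.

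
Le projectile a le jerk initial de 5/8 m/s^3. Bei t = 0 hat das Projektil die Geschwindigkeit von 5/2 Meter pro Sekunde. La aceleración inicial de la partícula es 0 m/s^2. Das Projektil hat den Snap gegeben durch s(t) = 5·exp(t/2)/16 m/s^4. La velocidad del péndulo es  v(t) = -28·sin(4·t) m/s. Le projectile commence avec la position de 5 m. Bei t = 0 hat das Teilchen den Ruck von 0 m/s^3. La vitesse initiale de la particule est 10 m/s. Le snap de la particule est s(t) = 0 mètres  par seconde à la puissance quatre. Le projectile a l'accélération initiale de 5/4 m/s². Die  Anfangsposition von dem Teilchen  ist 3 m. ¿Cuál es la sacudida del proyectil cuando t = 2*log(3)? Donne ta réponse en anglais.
To solve this, we need to take 1 integral of our snap equation s(t) = 5·exp(t/2)/16. The antiderivative of snap, with j(0) = 5/8, gives jerk: j(t) = 5·exp(t/2)/8. We have jerk j(t) = 5·exp(t/2)/8. Substituting t = 2*log(3): j(2*log(3)) = 15/8.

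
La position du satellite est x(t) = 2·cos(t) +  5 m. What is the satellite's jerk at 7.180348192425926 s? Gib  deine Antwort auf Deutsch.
Um dies zu lösen, müssen wir 3 Ableitungen unserer Gleichung für die Position x(t) = 2·cos(t) + 5 nehmen. Mit d/dt von x(t) finden wir v(t) = -2·sin(t). Die Ableitung von der Geschwindigkeit ergibt die Beschleunigung: a(t) = -2·cos(t). Mit d/dt von a(t) finden wir j(t) = 2·sin(t). Wir haben den Ruck j(t) = 2·sin(t). Durch Einsetzen von t = 7.180348192425926: j(7.180348192425926) = 1.56312036119627.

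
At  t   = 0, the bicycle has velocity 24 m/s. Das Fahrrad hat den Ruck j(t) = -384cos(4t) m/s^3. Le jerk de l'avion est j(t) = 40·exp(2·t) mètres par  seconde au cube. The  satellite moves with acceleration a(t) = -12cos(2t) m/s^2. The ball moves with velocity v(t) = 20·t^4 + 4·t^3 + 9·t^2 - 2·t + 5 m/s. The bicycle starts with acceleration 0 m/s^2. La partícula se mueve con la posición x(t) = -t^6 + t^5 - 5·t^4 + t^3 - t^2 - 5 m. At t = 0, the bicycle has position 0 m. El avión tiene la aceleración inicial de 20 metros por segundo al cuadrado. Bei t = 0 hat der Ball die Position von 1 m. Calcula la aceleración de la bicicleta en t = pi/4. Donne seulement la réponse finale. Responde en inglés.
a(pi/4) = 0.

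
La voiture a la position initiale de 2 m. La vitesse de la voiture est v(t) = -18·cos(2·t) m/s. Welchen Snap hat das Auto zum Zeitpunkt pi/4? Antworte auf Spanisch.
Partiendo de la velocidad v(t) = -18·cos(2·t), tomamos 3 derivadas. Derivando la velocidad, obtenemos la aceleración: a(t) = 36·sin(2·t). Derivando la aceleración, obtenemos la sacudida: j(t) = 72·cos(2·t). Tomando d/dt de j(t), encontramos s(t) = -144·sin(2·t). Usando s(t) = -144·sin(2·t) y sustituyendo t = pi/4, encontramos s = -144.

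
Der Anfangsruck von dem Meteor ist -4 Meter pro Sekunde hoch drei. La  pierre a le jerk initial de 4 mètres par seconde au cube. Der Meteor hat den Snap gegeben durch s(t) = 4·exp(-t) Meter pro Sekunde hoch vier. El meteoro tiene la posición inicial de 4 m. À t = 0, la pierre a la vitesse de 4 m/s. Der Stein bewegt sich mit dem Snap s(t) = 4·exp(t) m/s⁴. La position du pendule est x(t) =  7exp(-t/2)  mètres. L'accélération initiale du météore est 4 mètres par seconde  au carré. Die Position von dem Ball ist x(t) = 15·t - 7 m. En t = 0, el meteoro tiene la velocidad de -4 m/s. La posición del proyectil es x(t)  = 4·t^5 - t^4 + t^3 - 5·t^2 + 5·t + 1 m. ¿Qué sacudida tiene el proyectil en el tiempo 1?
Debemos derivar nuestra ecuación de la posición x(t) = 4·t^5 - t^4 + t^3 - 5·t^2 + 5·t + 1 3 veces. Tomando d/dt de x(t), encontramos v(t) = 20·t^4 - 4·t^3 + 3·t^2 - 10·t + 5. La derivada de la velocidad da la aceleración: a(t) = 80·t^3 - 12·t^2 + 6·t - 10. La derivada de la aceleración da la sacudida: j(t) = 240·t^2 - 24·t + 6. Usando j(t) = 240·t^2 - 24·t + 6 y sustituyendo t = 1, encontramos j = 222.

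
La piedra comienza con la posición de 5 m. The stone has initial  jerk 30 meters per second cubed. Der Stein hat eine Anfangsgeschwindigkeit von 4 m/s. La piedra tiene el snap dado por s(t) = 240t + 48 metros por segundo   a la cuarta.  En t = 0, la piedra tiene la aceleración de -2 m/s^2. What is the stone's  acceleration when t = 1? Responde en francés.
En partant du snap s(t) = 240·t + 48, nous prenons 2 intégrales. L'intégrale du snap est le jerk. En utilisant j(0) = 30, nous obtenons j(t) = 120·t^2 + 48·t + 30. En intégrant le jerk et en utilisant la condition initiale a(0) = -2, nous obtenons a(t) = 40·t^3 + 24·t^2 + 30·t - 2. En utilisant a(t) = 40·t^3 + 24·t^2 + 30·t - 2 et en substituant t = 1, nous trouvons a = 92.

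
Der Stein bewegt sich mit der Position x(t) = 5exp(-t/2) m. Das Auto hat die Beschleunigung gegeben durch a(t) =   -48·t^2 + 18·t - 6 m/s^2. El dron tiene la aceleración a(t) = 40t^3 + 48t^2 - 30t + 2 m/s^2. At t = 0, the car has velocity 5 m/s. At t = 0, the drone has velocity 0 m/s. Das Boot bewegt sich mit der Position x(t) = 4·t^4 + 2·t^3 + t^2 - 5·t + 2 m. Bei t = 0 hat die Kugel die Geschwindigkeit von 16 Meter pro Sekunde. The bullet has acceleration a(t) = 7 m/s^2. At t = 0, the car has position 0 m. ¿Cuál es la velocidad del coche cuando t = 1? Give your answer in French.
Nous devons trouver la primitive de notre équation de l'accélération a(t) = -48·t^2 + 18·t - 6 1 fois. La primitive de l'accélération, avec v(0) = 5, donne la vitesse: v(t) = -16·t^3 + 9·t^2 - 6·t + 5. Nous avons la vitesse v(t) = -16·t^3 + 9·t^2 - 6·t + 5. En substituant t = 1: v(1) = -8.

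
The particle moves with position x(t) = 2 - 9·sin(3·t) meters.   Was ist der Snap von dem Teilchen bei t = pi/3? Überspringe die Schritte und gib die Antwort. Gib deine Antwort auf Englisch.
At t = pi/3, s = 0.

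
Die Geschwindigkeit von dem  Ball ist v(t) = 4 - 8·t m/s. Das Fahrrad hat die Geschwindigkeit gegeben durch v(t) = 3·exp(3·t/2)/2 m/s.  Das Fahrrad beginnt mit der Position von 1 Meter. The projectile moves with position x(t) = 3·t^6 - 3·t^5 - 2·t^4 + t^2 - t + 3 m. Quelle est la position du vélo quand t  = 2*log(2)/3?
En partant de la vitesse v(t) = 3·exp(3·t/2)/2, nous prenons 1 intégrale. La primitive de la vitesse est la position. En utilisant x(0) = 1, nous obtenons x(t) = exp(3·t/2). De l'équation de la position x(t) = exp(3·t/2), nous substituons t = 2*log(2)/3 pour obtenir x = 2.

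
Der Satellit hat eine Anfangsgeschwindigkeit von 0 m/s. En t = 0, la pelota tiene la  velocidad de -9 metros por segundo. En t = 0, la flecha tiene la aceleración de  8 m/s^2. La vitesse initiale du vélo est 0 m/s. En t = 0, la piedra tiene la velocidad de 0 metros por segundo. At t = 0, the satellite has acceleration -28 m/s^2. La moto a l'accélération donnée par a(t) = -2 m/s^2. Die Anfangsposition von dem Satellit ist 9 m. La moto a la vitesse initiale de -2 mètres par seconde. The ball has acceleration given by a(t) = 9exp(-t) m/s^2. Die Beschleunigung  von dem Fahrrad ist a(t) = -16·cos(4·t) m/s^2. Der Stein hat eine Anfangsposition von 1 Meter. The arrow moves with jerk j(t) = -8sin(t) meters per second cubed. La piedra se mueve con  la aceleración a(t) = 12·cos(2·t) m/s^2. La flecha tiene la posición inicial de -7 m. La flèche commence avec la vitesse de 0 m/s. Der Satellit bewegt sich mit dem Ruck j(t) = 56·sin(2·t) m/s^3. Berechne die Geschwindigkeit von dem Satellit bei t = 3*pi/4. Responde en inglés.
To find the answer, we compute 2 antiderivatives of j(t) = 56·sin(2·t). Taking ∫j(t)dt and applying a(0) = -28, we find a(t) = -28·cos(2·t). The integral of acceleration is velocity. Using v(0) = 0, we get v(t) = -14·sin(2·t). Using v(t) = -14·sin(2·t) and substituting t = 3*pi/4, we find v = 14.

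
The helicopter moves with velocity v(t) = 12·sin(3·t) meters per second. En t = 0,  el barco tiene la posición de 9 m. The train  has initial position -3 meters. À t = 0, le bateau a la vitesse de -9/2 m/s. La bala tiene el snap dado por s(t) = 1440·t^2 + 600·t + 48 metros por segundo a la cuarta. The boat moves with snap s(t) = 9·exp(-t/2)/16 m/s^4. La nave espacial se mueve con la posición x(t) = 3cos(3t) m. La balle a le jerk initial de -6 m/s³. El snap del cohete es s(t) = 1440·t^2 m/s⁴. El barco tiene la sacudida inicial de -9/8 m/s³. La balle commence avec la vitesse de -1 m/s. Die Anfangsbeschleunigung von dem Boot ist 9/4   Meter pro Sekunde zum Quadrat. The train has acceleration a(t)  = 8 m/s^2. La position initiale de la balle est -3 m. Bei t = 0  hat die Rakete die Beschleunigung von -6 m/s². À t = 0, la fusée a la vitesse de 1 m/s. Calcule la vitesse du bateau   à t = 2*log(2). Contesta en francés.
Nous devons trouver la primitive de notre équation du snap s(t) = 9·exp(-t/2)/16 3 fois. L'intégrale du snap est le jerk. En utilisant j(0) = -9/8, nous obtenons j(t) = -9·exp(-t/2)/8. En intégrant le jerk et en utilisant la condition initiale a(0) = 9/4, nous obtenons a(t) = 9·exp(-t/2)/4. En intégrant l'accélération et en utilisant la condition initiale v(0) = -9/2, nous obtenons v(t) = -9·exp(-t/2)/2. De l'équation de la vitesse v(t) = -9·exp(-t/2)/2, nous substituons t = 2*log(2) pour obtenir v = -9/4.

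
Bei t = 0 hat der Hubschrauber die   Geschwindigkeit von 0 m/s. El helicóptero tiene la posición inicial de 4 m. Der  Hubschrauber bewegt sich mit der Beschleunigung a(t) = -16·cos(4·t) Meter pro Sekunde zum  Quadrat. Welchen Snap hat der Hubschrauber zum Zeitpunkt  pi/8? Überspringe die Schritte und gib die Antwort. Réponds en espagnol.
En t = pi/8, s = 0.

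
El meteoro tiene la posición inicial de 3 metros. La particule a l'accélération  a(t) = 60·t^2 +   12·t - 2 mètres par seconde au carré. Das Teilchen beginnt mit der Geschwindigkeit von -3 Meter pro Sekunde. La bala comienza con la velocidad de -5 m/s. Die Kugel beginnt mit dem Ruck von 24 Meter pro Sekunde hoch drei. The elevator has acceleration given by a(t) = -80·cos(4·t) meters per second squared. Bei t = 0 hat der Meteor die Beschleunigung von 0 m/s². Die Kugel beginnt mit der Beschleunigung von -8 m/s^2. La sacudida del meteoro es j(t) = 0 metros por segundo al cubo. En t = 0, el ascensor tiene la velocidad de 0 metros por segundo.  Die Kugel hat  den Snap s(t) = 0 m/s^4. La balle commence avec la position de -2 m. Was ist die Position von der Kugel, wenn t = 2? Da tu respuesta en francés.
Pour résoudre ceci, nous devons prendre 4 intégrales de notre équation du snap s(t) = 0. La primitive du snap est le jerk. En utilisant j(0) = 24, nous obtenons j(t) = 24. La primitive du jerk, avec a(0) = -8, donne l'accélération: a(t) = 24·t - 8. La primitive de l'accélération est la vitesse. En utilisant v(0) = -5, nous obtenons v(t) = 12·t^2 - 8·t - 5. La primitive de la vitesse, avec x(0) = -2, donne la position: x(t) = 4·t^3 - 4·t^2 - 5·t - 2. Nous avons la position x(t) = 4·t^3 - 4·t^2 - 5·t - 2. En substituant t = 2: x(2) = 4.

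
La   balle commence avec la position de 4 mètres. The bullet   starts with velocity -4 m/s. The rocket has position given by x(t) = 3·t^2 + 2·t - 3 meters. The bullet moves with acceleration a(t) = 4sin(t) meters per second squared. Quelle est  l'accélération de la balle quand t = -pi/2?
En utilisant a(t) = 4·sin(t) et en substituant t = -pi/2, nous trouvons a = -4.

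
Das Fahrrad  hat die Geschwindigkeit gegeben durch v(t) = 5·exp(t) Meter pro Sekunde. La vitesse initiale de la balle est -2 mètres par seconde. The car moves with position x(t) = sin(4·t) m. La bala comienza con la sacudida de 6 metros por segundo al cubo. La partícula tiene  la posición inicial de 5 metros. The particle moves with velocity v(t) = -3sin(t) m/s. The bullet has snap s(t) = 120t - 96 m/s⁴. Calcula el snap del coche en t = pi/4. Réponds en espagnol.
Para resolver esto, necesitamos tomar 4 derivadas de nuestra ecuación de la posición x(t) = sin(4·t). Derivando la posición, obtenemos la velocidad: v(t) = 4·cos(4·t). La derivada de la velocidad da la aceleración: a(t) = -16·sin(4·t). La derivada de la aceleración da la sacudida: j(t) = -64·cos(4·t). Tomando d/dt de j(t), encontramos s(t) = 256·sin(4·t). De la ecuación del snap s(t) = 256·sin(4·t), sustituimos t = pi/4 para obtener s = 0.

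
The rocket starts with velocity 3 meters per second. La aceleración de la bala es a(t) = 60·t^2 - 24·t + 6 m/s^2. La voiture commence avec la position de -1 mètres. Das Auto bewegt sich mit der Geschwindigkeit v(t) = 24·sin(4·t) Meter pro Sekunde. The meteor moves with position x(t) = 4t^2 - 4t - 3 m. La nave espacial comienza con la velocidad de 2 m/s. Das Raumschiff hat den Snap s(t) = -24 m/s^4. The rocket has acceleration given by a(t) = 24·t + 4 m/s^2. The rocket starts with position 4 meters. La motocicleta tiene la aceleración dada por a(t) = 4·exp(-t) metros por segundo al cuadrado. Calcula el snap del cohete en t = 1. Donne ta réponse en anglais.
Starting from acceleration a(t) = 24·t + 4, we take 2 derivatives. Differentiating acceleration, we get jerk: j(t) = 24. Differentiating jerk, we get snap: s(t) = 0. We have snap s(t) = 0. Substituting t = 1: s(1) = 0.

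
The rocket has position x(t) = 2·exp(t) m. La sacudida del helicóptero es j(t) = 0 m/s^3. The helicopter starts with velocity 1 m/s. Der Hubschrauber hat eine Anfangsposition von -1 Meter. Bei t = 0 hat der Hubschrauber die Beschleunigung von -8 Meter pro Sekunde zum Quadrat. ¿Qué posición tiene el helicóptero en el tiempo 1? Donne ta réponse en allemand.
Um dies zu lösen, müssen wir 3 Integrale unserer Gleichung für den Ruck j(t) = 0 finden. Das Integral von dem Ruck, mit a(0) = -8, ergibt die Beschleunigung: a(t) = -8. Durch Integration von der Beschleunigung und Verwendung der Anfangsbedingung v(0) = 1, erhalten wir v(t) = 1 - 8·t. Mit ∫v(t)dt und Anwendung von x(0) = -1, finden wir x(t) = -4·t^2 + t - 1. Wir haben die Position x(t) = -4·t^2 + t - 1. Durch Einsetzen von t = 1: x(1) = -4.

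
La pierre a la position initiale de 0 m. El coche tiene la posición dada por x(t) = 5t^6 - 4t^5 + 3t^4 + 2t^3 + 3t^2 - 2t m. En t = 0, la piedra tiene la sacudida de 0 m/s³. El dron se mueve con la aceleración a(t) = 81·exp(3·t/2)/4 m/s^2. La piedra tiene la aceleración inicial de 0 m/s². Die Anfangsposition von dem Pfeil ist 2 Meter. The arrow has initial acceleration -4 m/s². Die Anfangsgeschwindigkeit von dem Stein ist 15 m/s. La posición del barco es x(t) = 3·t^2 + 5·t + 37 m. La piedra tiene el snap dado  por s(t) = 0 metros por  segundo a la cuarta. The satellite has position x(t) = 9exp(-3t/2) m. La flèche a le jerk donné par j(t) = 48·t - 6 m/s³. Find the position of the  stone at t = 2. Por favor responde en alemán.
Wir müssen unsere Gleichung für den Snap s(t) = 0 4-mal integrieren. Durch Integration von dem Snap und Verwendung der Anfangsbedingung j(0) = 0, erhalten wir j(t) = 0. Die Stammfunktion von dem Ruck ist die Beschleunigung. Mit a(0) = 0 erhalten wir a(t) = 0. Die Stammfunktion von der Beschleunigung, mit v(0) = 15, ergibt die Geschwindigkeit: v(t) = 15. Das Integral von der Geschwindigkeit, mit x(0) = 0, ergibt die Position: x(t) = 15·t. Mit x(t) = 15·t und Einsetzen von t = 2, finden wir x = 30.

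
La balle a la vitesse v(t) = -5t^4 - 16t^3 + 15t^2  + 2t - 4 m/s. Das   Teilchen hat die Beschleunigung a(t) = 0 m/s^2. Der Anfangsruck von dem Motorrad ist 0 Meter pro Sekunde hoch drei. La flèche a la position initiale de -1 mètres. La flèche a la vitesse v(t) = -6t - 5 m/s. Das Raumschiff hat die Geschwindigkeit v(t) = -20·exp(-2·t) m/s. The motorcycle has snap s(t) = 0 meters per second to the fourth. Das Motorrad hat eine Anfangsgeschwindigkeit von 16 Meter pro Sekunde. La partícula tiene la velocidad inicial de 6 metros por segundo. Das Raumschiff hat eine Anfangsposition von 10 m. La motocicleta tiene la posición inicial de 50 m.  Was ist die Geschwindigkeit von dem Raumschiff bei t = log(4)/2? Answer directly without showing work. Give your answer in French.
La vitesse à t = log(4)/2 est v = -5.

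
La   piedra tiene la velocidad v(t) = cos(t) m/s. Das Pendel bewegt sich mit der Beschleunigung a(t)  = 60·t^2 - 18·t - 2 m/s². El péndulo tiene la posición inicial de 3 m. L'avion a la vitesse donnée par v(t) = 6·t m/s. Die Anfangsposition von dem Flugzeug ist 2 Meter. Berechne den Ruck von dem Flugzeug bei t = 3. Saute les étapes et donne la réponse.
Der Ruck bei t = 3 ist j = 0.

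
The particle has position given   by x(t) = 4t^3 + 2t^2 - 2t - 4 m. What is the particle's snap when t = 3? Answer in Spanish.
Partiendo de la posición x(t) = 4·t^3 + 2·t^2 - 2·t - 4, tomamos 4 derivadas. Derivando la posición, obtenemos la velocidad: v(t) = 12·t^2 + 4·t - 2. Tomando d/dt de v(t), encontramos a(t) = 24·t + 4. La derivada de la aceleración da la sacudida: j(t) = 24. Derivando la sacudida, obtenemos el snap: s(t) = 0. De la ecuación del snap s(t) = 0, sustituimos t = 3 para obtener s = 0.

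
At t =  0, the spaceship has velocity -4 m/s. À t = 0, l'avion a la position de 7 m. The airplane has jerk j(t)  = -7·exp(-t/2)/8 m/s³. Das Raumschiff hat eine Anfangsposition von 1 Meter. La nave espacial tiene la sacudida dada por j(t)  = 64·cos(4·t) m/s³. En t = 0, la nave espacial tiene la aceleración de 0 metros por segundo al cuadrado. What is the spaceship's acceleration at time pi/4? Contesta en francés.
En partant du jerk j(t) = 64·cos(4·t), nous prenons 1 intégrale. En intégrant le jerk et en utilisant la condition initiale a(0) = 0, nous obtenons a(t) = 16·sin(4·t). De l'équation de l'accélération a(t) = 16·sin(4·t), nous substituons t = pi/4 pour obtenir a = 0.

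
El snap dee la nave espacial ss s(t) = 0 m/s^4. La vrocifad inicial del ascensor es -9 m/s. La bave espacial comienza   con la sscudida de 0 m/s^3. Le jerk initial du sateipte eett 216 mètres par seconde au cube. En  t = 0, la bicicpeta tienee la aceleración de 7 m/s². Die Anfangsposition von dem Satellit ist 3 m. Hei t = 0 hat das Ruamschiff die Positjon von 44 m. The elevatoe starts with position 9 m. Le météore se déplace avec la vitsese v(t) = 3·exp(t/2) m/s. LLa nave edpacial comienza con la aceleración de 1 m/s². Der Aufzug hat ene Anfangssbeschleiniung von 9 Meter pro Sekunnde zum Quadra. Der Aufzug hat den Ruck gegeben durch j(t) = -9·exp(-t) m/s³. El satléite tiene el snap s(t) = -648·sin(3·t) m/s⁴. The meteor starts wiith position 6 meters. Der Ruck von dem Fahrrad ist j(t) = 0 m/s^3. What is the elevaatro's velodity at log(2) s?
To solve this, we need to take 2 integrals of our jerk equation j(t) = -9·exp(-t). The antiderivative of jerk, with a(0) = 9, gives acceleration: a(t) = 9·exp(-t). The antiderivative of acceleration, with v(0) = -9, gives velocity: v(t) = -9·exp(-t). Using v(t) = -9·exp(-t) and substituting t = log(2), we find v = -9/2.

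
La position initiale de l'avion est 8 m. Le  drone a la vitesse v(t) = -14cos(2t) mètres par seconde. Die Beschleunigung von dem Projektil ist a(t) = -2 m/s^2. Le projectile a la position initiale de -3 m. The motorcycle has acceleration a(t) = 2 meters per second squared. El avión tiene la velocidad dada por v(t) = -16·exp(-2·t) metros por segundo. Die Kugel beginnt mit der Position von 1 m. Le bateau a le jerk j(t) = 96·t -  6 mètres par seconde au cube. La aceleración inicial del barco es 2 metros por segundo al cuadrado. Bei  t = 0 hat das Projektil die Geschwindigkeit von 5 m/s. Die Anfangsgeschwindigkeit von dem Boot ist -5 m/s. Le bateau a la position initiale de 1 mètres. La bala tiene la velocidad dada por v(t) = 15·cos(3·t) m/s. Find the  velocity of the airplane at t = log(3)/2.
From the given velocity equation v(t) = -16·exp(-2·t), we substitute t = log(3)/2 to get v = -16/3.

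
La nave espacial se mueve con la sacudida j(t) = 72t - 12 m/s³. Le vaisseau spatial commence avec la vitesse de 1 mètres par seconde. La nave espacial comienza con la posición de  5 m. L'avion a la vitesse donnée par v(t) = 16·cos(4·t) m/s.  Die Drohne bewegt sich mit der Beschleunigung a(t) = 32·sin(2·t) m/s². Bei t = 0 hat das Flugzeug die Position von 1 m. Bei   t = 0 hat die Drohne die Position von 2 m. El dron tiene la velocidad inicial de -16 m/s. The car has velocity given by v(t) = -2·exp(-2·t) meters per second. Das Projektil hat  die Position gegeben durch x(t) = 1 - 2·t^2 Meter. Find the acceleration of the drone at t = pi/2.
We have acceleration a(t) = 32·sin(2·t). Substituting t = pi/2: a(pi/2) = 0.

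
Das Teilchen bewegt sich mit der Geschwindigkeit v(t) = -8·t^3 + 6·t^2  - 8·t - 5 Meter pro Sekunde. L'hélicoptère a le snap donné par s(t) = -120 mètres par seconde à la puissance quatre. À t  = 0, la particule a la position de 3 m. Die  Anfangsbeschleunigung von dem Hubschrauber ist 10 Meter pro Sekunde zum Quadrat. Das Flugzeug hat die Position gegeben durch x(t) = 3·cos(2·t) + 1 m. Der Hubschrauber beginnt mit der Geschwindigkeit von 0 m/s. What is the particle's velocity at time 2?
Using v(t) = -8·t^3 + 6·t^2 - 8·t - 5 and substituting t = 2, we find v = -61.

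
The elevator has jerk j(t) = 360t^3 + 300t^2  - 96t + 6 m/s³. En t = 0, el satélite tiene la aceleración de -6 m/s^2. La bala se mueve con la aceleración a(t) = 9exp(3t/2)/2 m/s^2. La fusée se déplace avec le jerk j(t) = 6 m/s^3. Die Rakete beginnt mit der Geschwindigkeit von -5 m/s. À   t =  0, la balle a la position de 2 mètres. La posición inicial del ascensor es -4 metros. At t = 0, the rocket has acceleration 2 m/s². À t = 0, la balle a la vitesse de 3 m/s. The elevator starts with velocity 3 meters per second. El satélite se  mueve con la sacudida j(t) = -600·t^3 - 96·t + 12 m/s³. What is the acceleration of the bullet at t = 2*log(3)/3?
We have acceleration a(t) = 9·exp(3·t/2)/2. Substituting t = 2*log(3)/3: a(2*log(3)/3) = 27/2.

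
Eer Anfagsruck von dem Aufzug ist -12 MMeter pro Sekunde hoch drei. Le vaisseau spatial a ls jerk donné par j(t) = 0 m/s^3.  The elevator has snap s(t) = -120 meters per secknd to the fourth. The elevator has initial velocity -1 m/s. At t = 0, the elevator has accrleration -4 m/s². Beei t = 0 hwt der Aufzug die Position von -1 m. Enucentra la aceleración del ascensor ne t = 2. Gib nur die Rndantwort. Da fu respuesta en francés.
a(2) = -268.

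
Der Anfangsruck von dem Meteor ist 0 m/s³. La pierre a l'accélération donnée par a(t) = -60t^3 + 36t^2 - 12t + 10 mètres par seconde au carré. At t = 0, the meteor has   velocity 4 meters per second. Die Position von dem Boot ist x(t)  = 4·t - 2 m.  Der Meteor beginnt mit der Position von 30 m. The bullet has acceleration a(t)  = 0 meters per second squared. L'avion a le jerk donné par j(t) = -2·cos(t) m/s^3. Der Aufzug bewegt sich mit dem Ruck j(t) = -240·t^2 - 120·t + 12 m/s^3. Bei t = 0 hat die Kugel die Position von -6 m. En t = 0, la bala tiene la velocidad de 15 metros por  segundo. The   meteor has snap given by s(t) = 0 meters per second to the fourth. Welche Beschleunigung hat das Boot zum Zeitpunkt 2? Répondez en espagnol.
Partiendo de la posición x(t) = 4·t - 2, tomamos 2 derivadas. Tomando d/dt de x(t), encontramos v(t) = 4. Tomando d/dt de v(t), encontramos a(t) = 0. De la ecuación de la aceleración a(t) = 0, sustituimos t = 2 para obtener a = 0.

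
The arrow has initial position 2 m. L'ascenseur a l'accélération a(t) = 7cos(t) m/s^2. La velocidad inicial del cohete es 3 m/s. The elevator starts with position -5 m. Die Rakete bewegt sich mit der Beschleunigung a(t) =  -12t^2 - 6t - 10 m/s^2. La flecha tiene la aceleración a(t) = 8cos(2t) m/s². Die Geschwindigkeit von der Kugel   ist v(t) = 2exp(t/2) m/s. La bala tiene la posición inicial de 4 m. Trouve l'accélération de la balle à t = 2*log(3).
Pour résoudre ceci, nous devons prendre 1 dérivée de notre équation de la vitesse v(t) = 2·exp(t/2). En prenant d/dt de v(t), nous trouvons a(t) = exp(t/2). En utilisant a(t) = exp(t/2) et en substituant t = 2*log(3), nous trouvons a = 3.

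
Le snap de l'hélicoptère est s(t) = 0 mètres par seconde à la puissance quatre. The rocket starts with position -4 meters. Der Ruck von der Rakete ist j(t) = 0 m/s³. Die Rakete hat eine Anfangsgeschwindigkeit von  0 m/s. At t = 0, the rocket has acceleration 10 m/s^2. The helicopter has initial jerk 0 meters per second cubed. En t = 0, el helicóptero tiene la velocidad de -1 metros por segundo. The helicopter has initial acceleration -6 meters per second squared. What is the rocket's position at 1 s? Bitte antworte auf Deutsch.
Wir müssen unsere Gleichung für den Ruck j(t) = 0 3-mal integrieren. Die Stammfunktion von dem Ruck, mit a(0) = 10, ergibt die Beschleunigung: a(t) = 10. Das Integral von der Beschleunigung ist die Geschwindigkeit. Mit v(0) = 0 erhalten wir v(t) = 10·t. Durch Integration von der Geschwindigkeit und Verwendung der Anfangsbedingung x(0) = -4, erhalten wir x(t) = 5·t^2 - 4. Wir haben die Position x(t) = 5·t^2 - 4. Durch Einsetzen von t = 1: x(1) = 1.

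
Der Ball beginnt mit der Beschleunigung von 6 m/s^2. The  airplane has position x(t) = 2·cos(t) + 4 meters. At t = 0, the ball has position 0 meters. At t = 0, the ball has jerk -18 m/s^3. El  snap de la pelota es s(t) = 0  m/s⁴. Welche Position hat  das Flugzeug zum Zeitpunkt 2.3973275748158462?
Wir haben die Position x(t) = 2·cos(t) + 4. Durch Einsetzen von t = 2.3973275748158462: x(2.3973275748158462) = 2.52882808060641.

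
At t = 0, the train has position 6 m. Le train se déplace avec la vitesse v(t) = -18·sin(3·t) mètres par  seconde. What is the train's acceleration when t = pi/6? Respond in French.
En partant de la vitesse v(t) = -18·sin(3·t), nous prenons 1 dérivée. En prenant d/dt de v(t), nous trouvons a(t) = -54·cos(3·t). De l'équation de l'accélération a(t) = -54·cos(3·t), nous substituons t = pi/6 pour obtenir a = 0.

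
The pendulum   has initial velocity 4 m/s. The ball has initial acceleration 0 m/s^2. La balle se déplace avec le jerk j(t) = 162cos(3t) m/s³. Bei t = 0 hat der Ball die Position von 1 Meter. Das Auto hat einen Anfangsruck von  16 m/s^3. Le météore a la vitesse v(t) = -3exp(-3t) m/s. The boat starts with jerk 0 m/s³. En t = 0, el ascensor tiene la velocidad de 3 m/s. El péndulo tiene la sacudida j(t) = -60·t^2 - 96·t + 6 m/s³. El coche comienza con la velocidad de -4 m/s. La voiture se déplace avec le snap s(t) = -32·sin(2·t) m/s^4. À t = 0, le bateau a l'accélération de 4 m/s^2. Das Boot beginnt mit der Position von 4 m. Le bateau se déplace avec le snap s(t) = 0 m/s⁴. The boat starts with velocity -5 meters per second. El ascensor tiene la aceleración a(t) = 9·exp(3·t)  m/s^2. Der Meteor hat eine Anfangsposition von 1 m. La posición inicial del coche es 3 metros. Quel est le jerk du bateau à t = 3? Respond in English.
Starting from snap s(t) = 0, we take 1 integral. Taking ∫s(t)dt and applying j(0) = 0, we find j(t) = 0. We have jerk j(t) = 0. Substituting t = 3: j(3) = 0.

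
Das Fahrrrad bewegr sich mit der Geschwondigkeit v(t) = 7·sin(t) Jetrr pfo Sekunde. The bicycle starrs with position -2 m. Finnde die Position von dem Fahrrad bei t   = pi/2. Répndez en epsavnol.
Necesitamos integrar nuestra ecuación de la velocidad v(t) = 7·sin(t) 1 vez. La antiderivada de la velocidad es la posición. Usando x(0) = -2, obtenemos x(t) = 5 - 7·cos(t). Tenemos la posición x(t) = 5 - 7·cos(t). Sustituyendo t = pi/2: x(pi/2) = 5.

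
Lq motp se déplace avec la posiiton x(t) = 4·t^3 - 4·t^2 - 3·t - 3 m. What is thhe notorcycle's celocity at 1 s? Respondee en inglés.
To solve this, we need to take 1 derivative of our position equation x(t) = 4·t^3 - 4·t^2 - 3·t - 3. Differentiating position, we get velocity: v(t) = 12·t^2 - 8·t - 3. Using v(t) = 12·t^2 - 8·t - 3 and substituting t = 1, we find v = 1.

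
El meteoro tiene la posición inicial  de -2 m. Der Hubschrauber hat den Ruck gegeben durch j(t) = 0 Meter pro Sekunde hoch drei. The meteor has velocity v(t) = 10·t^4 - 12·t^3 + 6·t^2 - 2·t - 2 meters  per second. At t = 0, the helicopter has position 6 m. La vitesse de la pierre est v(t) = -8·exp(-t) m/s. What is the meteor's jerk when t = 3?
To solve this, we need to take 2 derivatives of our velocity equation v(t) = 10·t^4 - 12·t^3 + 6·t^2 - 2·t - 2. The derivative of velocity gives acceleration: a(t) = 40·t^3 - 36·t^2 + 12·t - 2. The derivative of acceleration gives jerk: j(t) = 120·t^2 - 72·t + 12. Using j(t) = 120·t^2 - 72·t + 12 and substituting t = 3, we find j = 876.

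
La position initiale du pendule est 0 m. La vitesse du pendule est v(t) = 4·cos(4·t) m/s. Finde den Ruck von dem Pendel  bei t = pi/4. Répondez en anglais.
We must differentiate our velocity equation v(t) = 4·cos(4·t) 2 times. The derivative of velocity gives acceleration: a(t) = -16·sin(4·t). The derivative of acceleration gives jerk: j(t) = -64·cos(4·t). We have jerk j(t) = -64·cos(4·t). Substituting t = pi/4: j(pi/4) = 64.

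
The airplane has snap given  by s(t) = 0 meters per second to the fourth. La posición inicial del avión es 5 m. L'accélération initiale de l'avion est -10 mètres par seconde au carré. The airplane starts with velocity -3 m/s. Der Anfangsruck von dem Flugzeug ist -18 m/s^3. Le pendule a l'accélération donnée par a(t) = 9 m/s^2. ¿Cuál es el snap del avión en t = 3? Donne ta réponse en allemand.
Wir haben den Snap s(t) = 0. Durch Einsetzen von t = 3: s(3) = 0.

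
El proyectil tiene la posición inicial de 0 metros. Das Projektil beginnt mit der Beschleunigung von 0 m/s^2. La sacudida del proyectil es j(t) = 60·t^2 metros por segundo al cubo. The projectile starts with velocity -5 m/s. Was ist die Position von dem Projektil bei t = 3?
Wir müssen das Integral unserer Gleichung für den Ruck j(t) = 60·t^2 3-mal finden. Das Integral von dem Ruck ist die Beschleunigung. Mit a(0) = 0 erhalten wir a(t) = 20·t^3. Die Stammfunktion von der Beschleunigung ist die Geschwindigkeit. Mit v(0) = -5 erhalten wir v(t) = 5·t^4 - 5. Die Stammfunktion von der Geschwindigkeit ist die Position. Mit x(0) = 0 erhalten wir x(t) = t^5 - 5·t. Aus der Gleichung für die Position x(t) = t^5 - 5·t, setzen wir t = 3 ein und erhalten x = 228.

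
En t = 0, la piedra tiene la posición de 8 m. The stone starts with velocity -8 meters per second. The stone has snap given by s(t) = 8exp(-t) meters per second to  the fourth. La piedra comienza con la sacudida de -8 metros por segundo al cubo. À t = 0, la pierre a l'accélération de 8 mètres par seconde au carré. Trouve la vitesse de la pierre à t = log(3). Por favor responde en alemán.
Ausgehend von dem Snap s(t) = 8·exp(-t), nehmen wir 3 Stammfunktionen. Durch Integration von dem Snap und Verwendung der Anfangsbedingung j(0) = -8, erhalten wir j(t) = -8·exp(-t). Die Stammfunktion von dem Ruck ist die Beschleunigung. Mit a(0) = 8 erhalten wir a(t) = 8·exp(-t). Das Integral von der Beschleunigung ist die Geschwindigkeit. Mit v(0) = -8 erhalten wir v(t) = -8·exp(-t). Mit v(t) = -8·exp(-t) und Einsetzen von t = log(3), finden wir v = -8/3.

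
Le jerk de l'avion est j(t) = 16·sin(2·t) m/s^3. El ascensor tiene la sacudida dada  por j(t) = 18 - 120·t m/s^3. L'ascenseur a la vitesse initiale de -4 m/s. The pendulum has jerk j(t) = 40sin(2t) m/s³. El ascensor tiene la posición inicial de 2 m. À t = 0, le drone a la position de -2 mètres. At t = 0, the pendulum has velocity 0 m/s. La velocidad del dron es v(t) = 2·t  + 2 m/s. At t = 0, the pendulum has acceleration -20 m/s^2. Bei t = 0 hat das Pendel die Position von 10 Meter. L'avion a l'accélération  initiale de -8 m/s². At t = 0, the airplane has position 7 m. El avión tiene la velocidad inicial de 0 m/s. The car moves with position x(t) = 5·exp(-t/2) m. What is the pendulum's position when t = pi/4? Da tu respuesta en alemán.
Wir müssen das Integral unserer Gleichung für den Ruck j(t) = 40·sin(2·t) 3-mal finden. Durch Integration von dem Ruck und Verwendung der Anfangsbedingung a(0) = -20, erhalten wir a(t) = -20·cos(2·t). Durch Integration von der Beschleunigung und Verwendung der Anfangsbedingung v(0) = 0, erhalten wir v(t) = -10·sin(2·t). Mit ∫v(t)dt und Anwendung von x(0) = 10, finden wir x(t) = 5·cos(2·t) + 5. Mit x(t) = 5·cos(2·t) + 5 und Einsetzen von t = pi/4, finden wir x = 5.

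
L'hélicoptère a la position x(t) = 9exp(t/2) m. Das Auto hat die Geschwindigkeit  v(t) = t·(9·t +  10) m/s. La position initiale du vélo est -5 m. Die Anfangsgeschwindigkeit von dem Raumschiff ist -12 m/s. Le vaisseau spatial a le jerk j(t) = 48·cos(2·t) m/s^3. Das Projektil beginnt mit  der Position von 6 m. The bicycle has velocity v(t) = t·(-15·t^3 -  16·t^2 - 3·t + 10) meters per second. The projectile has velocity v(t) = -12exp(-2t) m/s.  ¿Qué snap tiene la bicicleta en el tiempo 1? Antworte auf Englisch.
Starting from velocity v(t) = t·(-15·t^3 - 16·t^2 - 3·t + 10), we take 3 derivatives. The derivative of velocity gives acceleration: a(t) = -15·t^3 - 16·t^2 + t·(-45·t^2 - 32·t - 3) - 3·t + 10. Taking d/dt of a(t), we find j(t) = -90·t^2 + t·(-90·t - 32) - 64·t - 6. Taking d/dt of j(t), we find s(t) = -360·t - 96. We have snap s(t) = -360·t - 96. Substituting t = 1: s(1) = -456.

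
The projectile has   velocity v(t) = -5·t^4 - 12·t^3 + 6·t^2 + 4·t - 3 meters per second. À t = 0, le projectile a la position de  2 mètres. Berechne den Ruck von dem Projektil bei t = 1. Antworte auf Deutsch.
Wir müssen unsere Gleichung für die Geschwindigkeit v(t) = -5·t^4 - 12·t^3 + 6·t^2 + 4·t - 3 2-mal ableiten. Durch Ableiten von der Geschwindigkeit erhalten wir die Beschleunigung: a(t) = -20·t^3 - 36·t^2 + 12·t + 4. Die Ableitung von der Beschleunigung ergibt den Ruck: j(t) = -60·t^2 - 72·t + 12. Wir haben den Ruck j(t) = -60·t^2 - 72·t + 12. Durch Einsetzen von t = 1: j(1) = -120.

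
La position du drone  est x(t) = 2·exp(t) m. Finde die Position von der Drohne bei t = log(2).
Aus der Gleichung für die Position x(t) = 2·exp(t), setzen wir t = log(2) ein und erhalten x = 4.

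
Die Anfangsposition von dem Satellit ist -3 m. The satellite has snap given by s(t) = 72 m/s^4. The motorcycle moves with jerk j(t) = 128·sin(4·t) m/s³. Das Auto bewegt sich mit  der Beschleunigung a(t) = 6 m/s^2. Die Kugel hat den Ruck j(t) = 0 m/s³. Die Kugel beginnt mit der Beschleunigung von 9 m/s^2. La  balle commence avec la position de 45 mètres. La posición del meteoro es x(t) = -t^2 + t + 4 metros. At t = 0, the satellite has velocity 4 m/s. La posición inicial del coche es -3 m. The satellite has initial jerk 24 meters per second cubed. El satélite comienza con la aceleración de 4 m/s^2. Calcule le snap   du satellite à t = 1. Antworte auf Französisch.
Nous avons le snap s(t) = 72. En substituant t = 1: s(1) = 72.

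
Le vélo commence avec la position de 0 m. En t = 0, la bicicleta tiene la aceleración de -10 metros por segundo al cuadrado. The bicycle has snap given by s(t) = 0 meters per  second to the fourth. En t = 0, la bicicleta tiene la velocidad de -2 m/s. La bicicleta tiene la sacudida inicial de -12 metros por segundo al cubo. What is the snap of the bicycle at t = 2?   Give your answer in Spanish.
Tenemos el snap s(t) = 0. Sustituyendo t = 2: s(2) = 0.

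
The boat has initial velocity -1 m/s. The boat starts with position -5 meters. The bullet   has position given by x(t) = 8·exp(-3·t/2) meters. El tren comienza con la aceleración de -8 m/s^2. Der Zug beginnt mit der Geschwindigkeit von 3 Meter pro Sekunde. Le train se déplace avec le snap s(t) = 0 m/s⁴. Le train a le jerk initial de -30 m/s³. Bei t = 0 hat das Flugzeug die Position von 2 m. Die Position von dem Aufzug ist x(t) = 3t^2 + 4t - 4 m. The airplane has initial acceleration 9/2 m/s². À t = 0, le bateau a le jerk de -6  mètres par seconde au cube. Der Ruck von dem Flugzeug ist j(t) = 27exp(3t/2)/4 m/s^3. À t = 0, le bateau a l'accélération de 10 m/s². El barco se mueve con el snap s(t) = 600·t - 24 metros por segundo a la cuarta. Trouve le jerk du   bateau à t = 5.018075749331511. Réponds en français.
Nous devons trouver la primitive de notre équation du snap s(t) = 600·t - 24 1 fois. En intégrant le snap et en utilisant la condition initiale j(0) = -6, nous obtenons j(t) = 300·t^2 - 24·t - 6. De l'équation du jerk j(t) = 300·t^2 - 24·t - 6, nous substituons t = 5.018075749331511 pour obtenir j = 7427.89144982475.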